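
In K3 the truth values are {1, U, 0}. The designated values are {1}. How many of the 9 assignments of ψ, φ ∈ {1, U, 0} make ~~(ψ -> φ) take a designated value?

5

Of the 9 assignments, 5 give a value in {1}.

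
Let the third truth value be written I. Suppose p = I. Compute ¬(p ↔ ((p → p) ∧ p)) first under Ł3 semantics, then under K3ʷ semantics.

F; I

In Ł3: p → p = I → I = T  [min(1, 1−½+½)]
(p → p) ∧ p = T ∧ I = I
p ↔ ((p → p) ∧ p) = I ↔ I = T
¬(p ↔ ((p → p) ∧ p)) = ¬T = F
In K3ʷ: p → p = I → I = I  [any arg is the third value ⇒ result is the third value]
(p → p) ∧ p = I ∧ I = I
p ↔ ((p → p) ∧ p) = I ↔ I = I
¬(p ↔ ((p → p) ∧ p)) = ¬I = I
They differ because Ł3 and K3ʷ treat I differently under the binary connectives.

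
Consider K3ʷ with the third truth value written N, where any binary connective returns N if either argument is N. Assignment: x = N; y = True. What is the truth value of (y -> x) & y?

y -> x = True -> N = N
(y -> x) & y = N & True = N

N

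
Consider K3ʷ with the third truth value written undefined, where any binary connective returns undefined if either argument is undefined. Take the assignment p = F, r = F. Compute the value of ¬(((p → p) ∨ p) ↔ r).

T

p → p = F → F = T
(p → p) ∨ p = T ∨ F = T
((p → p) ∨ p) ↔ r = T ↔ F = F
¬(((p → p) ∨ p) ↔ r) = ¬F = T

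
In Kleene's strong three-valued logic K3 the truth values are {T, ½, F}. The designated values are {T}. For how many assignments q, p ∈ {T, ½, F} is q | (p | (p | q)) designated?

Of the 9 assignments, 5 give a value in {T}.

5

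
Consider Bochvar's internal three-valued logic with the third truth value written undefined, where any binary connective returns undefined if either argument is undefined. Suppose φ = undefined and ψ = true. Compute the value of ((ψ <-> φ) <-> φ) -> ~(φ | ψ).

undefined

ψ <-> φ = true <-> undefined = undefined
(ψ <-> φ) <-> φ = undefined <-> undefined = undefined
φ | ψ = undefined | true = undefined
~(φ | ψ) = ~undefined = undefined
((ψ <-> φ) <-> φ) -> ~(φ | ψ) = undefined -> undefined = undefined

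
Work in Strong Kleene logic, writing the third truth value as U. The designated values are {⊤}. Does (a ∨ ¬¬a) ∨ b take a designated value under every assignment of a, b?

No

Countermodel: a=U, b=U gives U, which is not designated.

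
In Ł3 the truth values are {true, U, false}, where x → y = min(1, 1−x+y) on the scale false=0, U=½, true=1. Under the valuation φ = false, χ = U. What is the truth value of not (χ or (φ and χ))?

φ and χ = false and U = false
χ or (φ and χ) = U or false = U
not (χ or (φ and χ)) = not U = U

U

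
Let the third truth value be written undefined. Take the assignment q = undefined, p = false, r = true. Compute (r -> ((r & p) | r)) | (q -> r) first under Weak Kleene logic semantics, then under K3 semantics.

In Weak Kleene logic: r & p = true & false = false
(r & p) | r = false | true = true
r -> ((r & p) | r) = true -> true = true
q -> r = undefined -> true = undefined  [any arg is the third value ⇒ result is the third value]
(r -> ((r & p) | r)) | (q -> r) = true | undefined = undefined
In K3: r & p = true & false = false
(r & p) | r = false | true = true
r -> ((r & p) | r) = true -> true = true
q -> r = undefined -> true = true  [~undefined | true]
(r -> ((r & p) | r)) | (q -> r) = true | true = true
They differ because Weak Kleene logic and K3 treat undefined differently under the binary connectives.

undefined; true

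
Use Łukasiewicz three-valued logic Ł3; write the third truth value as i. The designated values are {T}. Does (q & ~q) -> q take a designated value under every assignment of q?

Yes

Every assignment of q over {T, i, F} gives a value in {T}.
In particular, with q=i: (q & ~q) -> q = T.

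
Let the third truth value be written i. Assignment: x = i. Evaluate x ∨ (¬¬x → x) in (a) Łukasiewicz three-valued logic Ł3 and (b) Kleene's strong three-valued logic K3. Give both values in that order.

⊤; i

In Łukasiewicz three-valued logic Ł3: ¬x = ¬i = i
¬¬x = ¬i = i
¬¬x → x = i → i = ⊤
x ∨ (¬¬x → x) = i ∨ ⊤ = ⊤
In Kleene's strong three-valued logic K3: ¬x = ¬i = i
¬¬x = ¬i = i
¬¬x → x = i → i = i
x ∨ (¬¬x → x) = i ∨ i = i
They differ because Łukasiewicz three-valued logic Ł3 and Kleene's strong three-valued logic K3 treat i differently under implication.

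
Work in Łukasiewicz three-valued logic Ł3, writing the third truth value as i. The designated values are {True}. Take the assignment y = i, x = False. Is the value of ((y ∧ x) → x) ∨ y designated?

Yes

y ∧ x = i ∧ False = False
(y ∧ x) → x = False → False = True
((y ∧ x) → x) ∨ y = True ∨ i = True
True ∈ {True}.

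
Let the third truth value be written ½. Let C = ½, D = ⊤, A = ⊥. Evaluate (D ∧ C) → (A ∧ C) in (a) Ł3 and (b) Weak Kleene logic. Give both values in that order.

½; ½

In Ł3: D ∧ C = ⊤ ∧ ½ = ½
A ∧ C = ⊥ ∧ ½ = ⊥
(D ∧ C) → (A ∧ C) = ½ → ⊥ = ½  [min(1, 1−½+0)]
In Weak Kleene logic: D ∧ C = ⊤ ∧ ½ = ½
A ∧ C = ⊥ ∧ ½ = ½
(D ∧ C) → (A ∧ C) = ½ → ½ = ½  [any arg is the third value ⇒ result is the third value]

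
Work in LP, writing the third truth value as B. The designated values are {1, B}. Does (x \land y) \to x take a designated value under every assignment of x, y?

Yes

Every assignment of x, y over {1, B, 0} gives a value in {1, B}.
In particular, with x=B, y=B: (x \land y) \to x = B.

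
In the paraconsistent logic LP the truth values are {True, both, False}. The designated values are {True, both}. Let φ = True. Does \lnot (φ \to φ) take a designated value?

φ \to φ = True \to True = True
\lnot (φ \to φ) = \lnot True = False
False ∉ {True, both}.

No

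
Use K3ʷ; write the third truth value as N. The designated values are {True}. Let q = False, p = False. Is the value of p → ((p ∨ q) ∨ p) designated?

p ∨ q = False ∨ False = False
(p ∨ q) ∨ p = False ∨ False = False
p → ((p ∨ q) ∨ p) = False → False = True
True ∈ {True}.

Yes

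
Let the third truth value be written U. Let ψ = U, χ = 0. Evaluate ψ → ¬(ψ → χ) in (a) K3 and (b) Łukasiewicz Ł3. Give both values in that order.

In K3: ψ → χ = U → 0 = U  [¬U ∨ 0]
¬(ψ → χ) = ¬U = U
ψ → ¬(ψ → χ) = U → U = U
In Łukasiewicz Ł3: ψ → χ = U → 0 = U  [min(1, 1−½+0)]
¬(ψ → χ) = ¬U = U
ψ → ¬(ψ → χ) = U → U = 1
They differ because K3 and Łukasiewicz Ł3 treat U differently under implication.

U; 1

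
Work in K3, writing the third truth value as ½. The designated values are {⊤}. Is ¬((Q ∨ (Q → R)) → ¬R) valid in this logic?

No

Countermodel: Q=⊤, R=½ gives ½, which is not designated.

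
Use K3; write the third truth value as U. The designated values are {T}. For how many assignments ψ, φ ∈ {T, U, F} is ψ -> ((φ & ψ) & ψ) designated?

4

Designated under: (ψ=T, φ=T); (ψ=F, φ=T); (ψ=F, φ=U); (ψ=F, φ=F).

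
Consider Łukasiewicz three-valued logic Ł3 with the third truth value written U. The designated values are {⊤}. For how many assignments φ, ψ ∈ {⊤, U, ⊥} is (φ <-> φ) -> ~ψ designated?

3

Designated under: (φ=⊤, ψ=⊥); (φ=U, ψ=⊥); (φ=⊥, ψ=⊥).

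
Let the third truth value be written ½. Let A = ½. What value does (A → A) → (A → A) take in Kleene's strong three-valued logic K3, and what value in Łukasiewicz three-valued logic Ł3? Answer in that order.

½; ⊤

In Kleene's strong three-valued logic K3: A → A = ½ → ½ = ½  [¬½ ∨ ½]
A → A = ½ → ½ = ½
(A → A) → (A → A) = ½ → ½ = ½
In Łukasiewicz three-valued logic Ł3: A → A = ½ → ½ = ⊤  [min(1, 1−½+½)]
A → A = ½ → ½ = ⊤
(A → A) → (A → A) = ⊤ → ⊤ = ⊤
They differ because Kleene's strong three-valued logic K3 and Łukasiewicz three-valued logic Ł3 treat ½ differently under implication.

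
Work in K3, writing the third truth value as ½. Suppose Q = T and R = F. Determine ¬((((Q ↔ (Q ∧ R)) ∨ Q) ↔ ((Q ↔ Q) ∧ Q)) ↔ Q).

F

Q ∧ R = T ∧ F = F
Q ↔ (Q ∧ R) = T ↔ F = F
(Q ↔ (Q ∧ R)) ∨ Q = F ∨ T = T
Q ↔ Q = T ↔ T = T
(Q ↔ Q) ∧ Q = T ∧ T = T
((Q ↔ (Q ∧ R)) ∨ Q) ↔ ((Q ↔ Q) ∧ Q) = T ↔ T = T
(((Q ↔ (Q ∧ R)) ∨ Q) ↔ ((Q ↔ Q) ∧ Q)) ↔ Q = T ↔ T = T
¬((((Q ↔ (Q ∧ R)) ∨ Q) ↔ ((Q ↔ Q) ∧ Q)) ↔ Q) = ¬T = F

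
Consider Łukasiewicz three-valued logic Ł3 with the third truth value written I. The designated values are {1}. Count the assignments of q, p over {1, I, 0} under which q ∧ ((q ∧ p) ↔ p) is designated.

3

Designated under: (q=1, p=1); (q=1, p=I); (q=1, p=0).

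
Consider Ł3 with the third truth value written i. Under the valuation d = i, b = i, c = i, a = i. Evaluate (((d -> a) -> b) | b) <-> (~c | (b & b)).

d -> a = i -> i = T
(d -> a) -> b = T -> i = i
((d -> a) -> b) | b = i | i = i
~c = ~i = i
b & b = i & i = i
~c | (b & b) = i | i = i
(((d -> a) -> b) | b) <-> (~c | (b & b)) = i <-> i = T

T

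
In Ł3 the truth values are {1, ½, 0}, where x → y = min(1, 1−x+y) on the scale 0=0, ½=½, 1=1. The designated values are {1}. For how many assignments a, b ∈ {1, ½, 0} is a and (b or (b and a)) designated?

1

Designated under: (a=1, b=1).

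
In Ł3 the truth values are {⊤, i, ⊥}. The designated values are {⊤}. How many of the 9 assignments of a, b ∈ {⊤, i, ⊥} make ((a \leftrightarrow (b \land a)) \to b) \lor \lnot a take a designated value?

Of the 9 assignments, 7 give a value in {⊤}.

7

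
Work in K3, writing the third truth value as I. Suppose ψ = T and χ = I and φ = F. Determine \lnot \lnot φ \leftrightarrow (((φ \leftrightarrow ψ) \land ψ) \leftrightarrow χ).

I

\lnot φ = \lnot F = T
\lnot \lnot φ = \lnot T = F
φ \leftrightarrow ψ = F \leftrightarrow T = F
(φ \leftrightarrow ψ) \land ψ = F \land T = F
((φ \leftrightarrow ψ) \land ψ) \leftrightarrow χ = F \leftrightarrow I = I
\lnot \lnot φ \leftrightarrow (((φ \leftrightarrow ψ) \land ψ) \leftrightarrow χ) = F \leftrightarrow I = I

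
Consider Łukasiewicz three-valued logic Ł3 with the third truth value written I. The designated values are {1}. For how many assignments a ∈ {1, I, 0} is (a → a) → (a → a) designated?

a=1: 1 ✓
a=I: 1 ✓
a=0: 1 ✓

3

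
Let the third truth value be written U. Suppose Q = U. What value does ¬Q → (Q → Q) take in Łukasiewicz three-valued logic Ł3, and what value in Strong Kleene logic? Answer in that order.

true; U

In Łukasiewicz three-valued logic Ł3: ¬Q = ¬U = U
Q → Q = U → U = true  [min(1, 1−½+½)]
¬Q → (Q → Q) = U → true = true
In Strong Kleene logic: ¬Q = ¬U = U
Q → Q = U → U = U  [¬U ∨ U]
¬Q → (Q → Q) = U → U = U
They differ because Łukasiewicz three-valued logic Ł3 and Strong Kleene logic treat U differently under implication.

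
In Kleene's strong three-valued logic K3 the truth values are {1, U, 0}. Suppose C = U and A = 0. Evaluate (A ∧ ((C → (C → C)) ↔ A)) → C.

C → C = U → U = U  [¬U ∨ U]
C → (C → C) = U → U = U
(C → (C → C)) ↔ A = U ↔ 0 = U
A ∧ ((C → (C → C)) ↔ A) = 0 ∧ U = 0
(A ∧ ((C → (C → C)) ↔ A)) → C = 0 → U = 1

1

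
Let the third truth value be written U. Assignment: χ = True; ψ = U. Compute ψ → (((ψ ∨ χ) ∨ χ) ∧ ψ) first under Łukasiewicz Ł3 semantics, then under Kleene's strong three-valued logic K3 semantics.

True; U

In Łukasiewicz Ł3: ψ ∨ χ = U ∨ True = True
(ψ ∨ χ) ∨ χ = True ∨ True = True
((ψ ∨ χ) ∨ χ) ∧ ψ = True ∧ U = U
ψ → (((ψ ∨ χ) ∨ χ) ∧ ψ) = U → U = True  [min(1, 1−½+½)]
In Kleene's strong three-valued logic K3: ψ ∨ χ = U ∨ True = True
(ψ ∨ χ) ∨ χ = True ∨ True = True
((ψ ∨ χ) ∨ χ) ∧ ψ = True ∧ U = U
ψ → (((ψ ∨ χ) ∨ χ) ∧ ψ) = U → U = U  [¬U ∨ U]
They differ because Łukasiewicz Ł3 and Kleene's strong three-valued logic K3 treat U differently under implication.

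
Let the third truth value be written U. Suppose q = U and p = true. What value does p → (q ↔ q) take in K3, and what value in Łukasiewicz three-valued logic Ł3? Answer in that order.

In K3: q ↔ q = U ↔ U = U
p → (q ↔ q) = true → U = U  [¬true ∨ U]
In Łukasiewicz three-valued logic Ł3: q ↔ q = U ↔ U = true  [1 − |½−½|]
p → (q ↔ q) = true → true = true
They differ because K3 and Łukasiewicz three-valued logic Ł3 treat U differently under implication.

U; true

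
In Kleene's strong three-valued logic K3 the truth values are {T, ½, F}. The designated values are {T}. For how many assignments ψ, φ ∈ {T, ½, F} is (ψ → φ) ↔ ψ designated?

1

Designated under: (ψ=T, φ=T).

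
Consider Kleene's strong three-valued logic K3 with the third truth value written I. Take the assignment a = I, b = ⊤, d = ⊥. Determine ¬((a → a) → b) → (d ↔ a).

⊤

a → a = I → I = I  [¬I ∨ I]
(a → a) → b = I → ⊤ = ⊤
¬((a → a) → b) = ¬⊤ = ⊥
d ↔ a = ⊥ ↔ I = I
¬((a → a) → b) → (d ↔ a) = ⊥ → I = ⊤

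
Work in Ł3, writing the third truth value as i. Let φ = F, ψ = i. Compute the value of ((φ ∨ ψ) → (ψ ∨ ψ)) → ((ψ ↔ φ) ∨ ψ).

i

φ ∨ ψ = F ∨ i = i
ψ ∨ ψ = i ∨ i = i
(φ ∨ ψ) → (ψ ∨ ψ) = i → i = T
ψ ↔ φ = i ↔ F = i
(ψ ↔ φ) ∨ ψ = i ∨ i = i
((φ ∨ ψ) → (ψ ∨ ψ)) → ((ψ ↔ φ) ∨ ψ) = T → i = i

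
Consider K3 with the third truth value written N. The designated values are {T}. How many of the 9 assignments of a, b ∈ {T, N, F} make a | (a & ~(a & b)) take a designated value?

Designated under: (a=T, b=T); (a=T, b=N); (a=T, b=F).

3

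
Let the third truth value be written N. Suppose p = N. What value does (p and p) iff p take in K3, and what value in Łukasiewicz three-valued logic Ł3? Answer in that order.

In K3: p and p = N and N = N
(p and p) iff p = N iff N = N
In Łukasiewicz three-valued logic Ł3: p and p = N and N = N
(p and p) iff p = N iff N = true  [1 − |½−½|]
They differ because K3 and Łukasiewicz three-valued logic Ł3 treat N differently under implication.

N; true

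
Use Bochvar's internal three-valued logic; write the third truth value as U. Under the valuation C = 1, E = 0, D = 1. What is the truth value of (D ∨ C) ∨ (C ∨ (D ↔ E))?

1

D ∨ C = 1 ∨ 1 = 1
D ↔ E = 1 ↔ 0 = 0
C ∨ (D ↔ E) = 1 ∨ 0 = 1
(D ∨ C) ∨ (C ∨ (D ↔ E)) = 1 ∨ 1 = 1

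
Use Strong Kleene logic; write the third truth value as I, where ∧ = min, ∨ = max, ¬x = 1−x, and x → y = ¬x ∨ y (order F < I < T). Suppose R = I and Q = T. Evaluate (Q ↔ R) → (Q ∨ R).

Q ↔ R = T ↔ I = I
Q ∨ R = T ∨ I = T
(Q ↔ R) → (Q ∨ R) = I → T = T  [¬I ∨ T]

T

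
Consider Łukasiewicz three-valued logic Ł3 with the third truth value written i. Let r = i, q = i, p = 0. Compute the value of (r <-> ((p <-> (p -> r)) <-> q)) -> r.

p -> r = 0 -> i = 1  [min(1, 1−0+½)]
p <-> (p -> r) = 0 <-> 1 = 0
(p <-> (p -> r)) <-> q = 0 <-> i = i
r <-> ((p <-> (p -> r)) <-> q) = i <-> i = 1
(r <-> ((p <-> (p -> r)) <-> q)) -> r = 1 -> i = i

i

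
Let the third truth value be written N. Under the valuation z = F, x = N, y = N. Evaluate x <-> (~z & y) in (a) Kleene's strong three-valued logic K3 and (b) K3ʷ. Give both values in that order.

N; N

In Kleene's strong three-valued logic K3: ~z = ~F = T
~z & y = T & N = N
x <-> (~z & y) = N <-> N = N
In K3ʷ: ~z = ~F = T
~z & y = T & N = N
x <-> (~z & y) = N <-> N = N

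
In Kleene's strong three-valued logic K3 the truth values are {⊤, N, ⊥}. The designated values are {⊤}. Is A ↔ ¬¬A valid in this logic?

Countermodel: A=N gives N, which is not designated.

No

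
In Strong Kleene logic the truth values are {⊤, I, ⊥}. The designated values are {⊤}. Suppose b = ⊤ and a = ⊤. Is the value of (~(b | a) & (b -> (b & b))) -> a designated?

b | a = ⊤ | ⊤ = ⊤
~(b | a) = ~⊤ = ⊥
b & b = ⊤ & ⊤ = ⊤
b -> (b & b) = ⊤ -> ⊤ = ⊤
~(b | a) & (b -> (b & b)) = ⊥ & ⊤ = ⊥
(~(b | a) & (b -> (b & b))) -> a = ⊥ -> ⊤ = ⊤
⊤ ∈ {⊤}.

Yes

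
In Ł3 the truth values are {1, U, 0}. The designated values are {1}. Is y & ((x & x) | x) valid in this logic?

Countermodel: y=1, x=U gives U, which is not designated.

No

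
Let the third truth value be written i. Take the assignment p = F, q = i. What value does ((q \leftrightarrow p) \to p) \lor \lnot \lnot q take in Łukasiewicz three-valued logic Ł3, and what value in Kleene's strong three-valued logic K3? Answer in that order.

i; i

In Łukasiewicz three-valued logic Ł3: q \leftrightarrow p = i \leftrightarrow F = i
(q \leftrightarrow p) \to p = i \to F = i
\lnot q = \lnot i = i
\lnot \lnot q = \lnot i = i
((q \leftrightarrow p) \to p) \lor \lnot \lnot q = i \lor i = i
In Kleene's strong three-valued logic K3: q \leftrightarrow p = i \leftrightarrow F = i
(q \leftrightarrow p) \to p = i \to F = i  [\lnot i \lor F]
\lnot q = \lnot i = i
\lnot \lnot q = \lnot i = i
((q \leftrightarrow p) \to p) \lor \lnot \lnot q = i \lor i = i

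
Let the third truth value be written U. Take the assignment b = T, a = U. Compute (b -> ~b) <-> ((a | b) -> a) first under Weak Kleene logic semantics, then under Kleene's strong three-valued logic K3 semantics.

U; U

In Weak Kleene logic: ~b = ~T = F
b -> ~b = T -> F = F
a | b = U | T = U
(a | b) -> a = U -> U = U  [any arg is the third value ⇒ result is the third value]
(b -> ~b) <-> ((a | b) -> a) = F <-> U = U
In Kleene's strong three-valued logic K3: ~b = ~T = F
b -> ~b = T -> F = F
a | b = U | T = T
(a | b) -> a = T -> U = U
(b -> ~b) <-> ((a | b) -> a) = F <-> U = U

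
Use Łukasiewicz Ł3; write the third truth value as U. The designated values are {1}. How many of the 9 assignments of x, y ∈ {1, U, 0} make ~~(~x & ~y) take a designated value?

Designated under: (x=0, y=0).

1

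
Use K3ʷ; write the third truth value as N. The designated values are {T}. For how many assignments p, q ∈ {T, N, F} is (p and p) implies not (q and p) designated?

3

Designated under: (p=T, q=F); (p=F, q=T); (p=F, q=F).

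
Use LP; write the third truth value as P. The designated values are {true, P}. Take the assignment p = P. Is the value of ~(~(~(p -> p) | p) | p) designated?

p -> p = P -> P = P  [~P | P]
~(p -> p) = ~P = P
~(p -> p) | p = P | P = P
~(~(p -> p) | p) = ~P = P
~(~(p -> p) | p) | p = P | P = P
~(~(~(p -> p) | p) | p) = ~P = P
P ∈ {true, P}.

Yes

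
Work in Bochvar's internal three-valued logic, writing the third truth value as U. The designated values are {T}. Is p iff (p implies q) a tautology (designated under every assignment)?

No

Countermodel: p=T, q=U gives U, which is not designated.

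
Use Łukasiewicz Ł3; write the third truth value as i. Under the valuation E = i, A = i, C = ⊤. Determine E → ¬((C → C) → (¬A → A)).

C → C = ⊤ → ⊤ = ⊤
¬A = ¬i = i
¬A → A = i → i = ⊤  [min(1, 1−½+½)]
(C → C) → (¬A → A) = ⊤ → ⊤ = ⊤
¬((C → C) → (¬A → A)) = ¬⊤ = ⊥
E → ¬((C → C) → (¬A → A)) = i → ⊥ = i

i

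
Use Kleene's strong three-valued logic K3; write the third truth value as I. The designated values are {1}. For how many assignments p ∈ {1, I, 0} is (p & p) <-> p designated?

2

p=1: 1 ✓
p=I: I ·
p=0: 1 ✓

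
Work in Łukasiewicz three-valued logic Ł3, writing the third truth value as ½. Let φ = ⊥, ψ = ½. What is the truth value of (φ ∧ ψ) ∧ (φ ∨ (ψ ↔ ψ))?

⊥

φ ∧ ψ = ⊥ ∧ ½ = ⊥
ψ ↔ ψ = ½ ↔ ½ = ⊤  [1 − |½−½|]
φ ∨ (ψ ↔ ψ) = ⊥ ∨ ⊤ = ⊤
(φ ∧ ψ) ∧ (φ ∨ (ψ ↔ ψ)) = ⊥ ∧ ⊤ = ⊥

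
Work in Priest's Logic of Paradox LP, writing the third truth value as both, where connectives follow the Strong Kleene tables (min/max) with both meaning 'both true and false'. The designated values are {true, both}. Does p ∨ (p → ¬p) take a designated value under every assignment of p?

Every assignment of p over {true, both, false} gives a value in {true, both}.
In particular, with p=both: p ∨ (p → ¬p) = both.

Yes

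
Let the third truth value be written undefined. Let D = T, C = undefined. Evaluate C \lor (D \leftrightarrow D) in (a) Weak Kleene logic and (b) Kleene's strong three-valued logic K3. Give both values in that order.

undefined; T

In Weak Kleene logic: D \leftrightarrow D = T \leftrightarrow T = T
C \lor (D \leftrightarrow D) = undefined \lor T = undefined
In Kleene's strong three-valued logic K3: D \leftrightarrow D = T \leftrightarrow T = T
C \lor (D \leftrightarrow D) = undefined \lor T = T
They differ because Weak Kleene logic and Kleene's strong three-valued logic K3 treat undefined differently under the binary connectives.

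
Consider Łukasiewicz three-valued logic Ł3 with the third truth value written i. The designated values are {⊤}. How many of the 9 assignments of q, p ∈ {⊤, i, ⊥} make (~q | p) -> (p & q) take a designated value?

Designated under: (q=⊤, p=⊤); (q=⊤, p=i); (q=⊤, p=⊥); (q=i, p=i).

4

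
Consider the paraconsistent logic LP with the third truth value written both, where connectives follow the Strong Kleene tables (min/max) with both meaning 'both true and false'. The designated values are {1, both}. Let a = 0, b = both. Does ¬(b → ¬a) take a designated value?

¬a = ¬0 = 1
b → ¬a = both → 1 = 1  [¬both ∨ 1]
¬(b → ¬a) = ¬1 = 0
0 ∉ {1, both}.

No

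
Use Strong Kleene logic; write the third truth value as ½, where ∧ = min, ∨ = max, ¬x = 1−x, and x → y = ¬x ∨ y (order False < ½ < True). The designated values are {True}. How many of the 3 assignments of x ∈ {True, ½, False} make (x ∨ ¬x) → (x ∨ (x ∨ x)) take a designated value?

1

x=True: True ✓
x=½: ½ ·
x=False: False ·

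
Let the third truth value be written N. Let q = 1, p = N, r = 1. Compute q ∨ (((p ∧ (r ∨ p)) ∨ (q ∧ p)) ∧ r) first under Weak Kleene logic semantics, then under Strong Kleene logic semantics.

In Weak Kleene logic: r ∨ p = 1 ∨ N = N
p ∧ (r ∨ p) = N ∧ N = N
q ∧ p = 1 ∧ N = N
(p ∧ (r ∨ p)) ∨ (q ∧ p) = N ∨ N = N
((p ∧ (r ∨ p)) ∨ (q ∧ p)) ∧ r = N ∧ 1 = N
q ∨ (((p ∧ (r ∨ p)) ∨ (q ∧ p)) ∧ r) = 1 ∨ N = N
In Strong Kleene logic: r ∨ p = 1 ∨ N = 1
p ∧ (r ∨ p) = N ∧ 1 = N
q ∧ p = 1 ∧ N = N
(p ∧ (r ∨ p)) ∨ (q ∧ p) = N ∨ N = N
((p ∧ (r ∨ p)) ∨ (q ∧ p)) ∧ r = N ∧ 1 = N
q ∨ (((p ∧ (r ∨ p)) ∨ (q ∧ p)) ∧ r) = 1 ∨ N = 1
They differ because Weak Kleene logic and Strong Kleene logic treat N differently under the binary connectives.

N; 1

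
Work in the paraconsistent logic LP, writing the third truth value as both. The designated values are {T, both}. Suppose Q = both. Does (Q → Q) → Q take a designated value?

Yes

Q → Q = both → both = both  [¬both ∨ both]
(Q → Q) → Q = both → both = both
both ∈ {T, both}.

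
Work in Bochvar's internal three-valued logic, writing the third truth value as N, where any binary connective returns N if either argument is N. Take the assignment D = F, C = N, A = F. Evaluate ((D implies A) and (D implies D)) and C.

N

D implies A = F implies F = T
D implies D = F implies F = T
(D implies A) and (D implies D) = T and T = T
((D implies A) and (D implies D)) and C = T and N = N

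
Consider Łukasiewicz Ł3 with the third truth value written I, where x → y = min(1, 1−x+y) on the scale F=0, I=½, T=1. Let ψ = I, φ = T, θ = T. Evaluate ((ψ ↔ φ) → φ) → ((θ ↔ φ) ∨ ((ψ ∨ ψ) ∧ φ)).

T

ψ ↔ φ = I ↔ T = I
(ψ ↔ φ) → φ = I → T = T
θ ↔ φ = T ↔ T = T
ψ ∨ ψ = I ∨ I = I
(ψ ∨ ψ) ∧ φ = I ∧ T = I
(θ ↔ φ) ∨ ((ψ ∨ ψ) ∧ φ) = T ∨ I = T
((ψ ↔ φ) → φ) → ((θ ↔ φ) ∨ ((ψ ∨ ψ) ∧ φ)) = T → T = T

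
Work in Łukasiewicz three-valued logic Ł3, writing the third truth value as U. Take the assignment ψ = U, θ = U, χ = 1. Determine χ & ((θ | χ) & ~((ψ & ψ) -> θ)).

θ | χ = U | 1 = 1
ψ & ψ = U & U = U
(ψ & ψ) -> θ = U -> U = 1  [min(1, 1−½+½)]
~((ψ & ψ) -> θ) = ~1 = 0
(θ | χ) & ~((ψ & ψ) -> θ) = 1 & 0 = 0
χ & ((θ | χ) & ~((ψ & ψ) -> θ)) = 1 & 0 = 0

0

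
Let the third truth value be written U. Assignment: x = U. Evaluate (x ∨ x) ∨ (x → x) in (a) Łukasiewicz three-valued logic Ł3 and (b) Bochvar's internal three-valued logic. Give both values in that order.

In Łukasiewicz three-valued logic Ł3: x ∨ x = U ∨ U = U
x → x = U → U = T
(x ∨ x) ∨ (x → x) = U ∨ T = T
In Bochvar's internal three-valued logic: x ∨ x = U ∨ U = U
x → x = U → U = U  [any arg is the third value ⇒ result is the third value]
(x ∨ x) ∨ (x → x) = U ∨ U = U
They differ because Łukasiewicz three-valued logic Ł3 and Bochvar's internal three-valued logic treat U differently under the binary connectives.

T; U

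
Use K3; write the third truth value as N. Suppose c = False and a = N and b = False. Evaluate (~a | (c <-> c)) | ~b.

True

~a = ~N = N
c <-> c = False <-> False = True
~a | (c <-> c) = N | True = True
~b = ~False = True
(~a | (c <-> c)) | ~b = True | True = True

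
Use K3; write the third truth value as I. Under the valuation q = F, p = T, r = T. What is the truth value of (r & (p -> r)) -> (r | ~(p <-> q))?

T

p -> r = T -> T = T
r & (p -> r) = T & T = T
p <-> q = T <-> F = F
~(p <-> q) = ~F = T
r | ~(p <-> q) = T | T = T
(r & (p -> r)) -> (r | ~(p <-> q)) = T -> T = T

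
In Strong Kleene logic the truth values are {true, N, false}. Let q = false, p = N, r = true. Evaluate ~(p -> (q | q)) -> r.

true

q | q = false | false = false
p -> (q | q) = N -> false = N  [~N | false]
~(p -> (q | q)) = ~N = N
~(p -> (q | q)) -> r = N -> true = true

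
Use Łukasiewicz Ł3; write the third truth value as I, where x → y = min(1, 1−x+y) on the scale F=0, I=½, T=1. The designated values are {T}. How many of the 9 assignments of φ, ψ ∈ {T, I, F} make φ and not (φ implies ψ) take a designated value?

Designated under: (φ=T, ψ=F).

1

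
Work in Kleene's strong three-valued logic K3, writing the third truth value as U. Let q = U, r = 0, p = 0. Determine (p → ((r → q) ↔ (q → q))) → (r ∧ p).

0

r → q = 0 → U = 1  [¬0 ∨ U]
q → q = U → U = U
(r → q) ↔ (q → q) = 1 ↔ U = U
p → ((r → q) ↔ (q → q)) = 0 → U = 1
r ∧ p = 0 ∧ 0 = 0
(p → ((r → q) ↔ (q → q))) → (r ∧ p) = 1 → 0 = 0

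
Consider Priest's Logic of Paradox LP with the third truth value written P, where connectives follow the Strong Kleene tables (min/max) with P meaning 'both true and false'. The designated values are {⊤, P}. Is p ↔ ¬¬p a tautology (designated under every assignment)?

Every assignment of p over {⊤, P, ⊥} gives a value in {⊤, P}.
In particular, with p=P: p ↔ ¬¬p = P.

Yes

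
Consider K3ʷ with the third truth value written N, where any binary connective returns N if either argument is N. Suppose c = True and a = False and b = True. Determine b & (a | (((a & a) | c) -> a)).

False

a & a = False & False = False
(a & a) | c = False | True = True
((a & a) | c) -> a = True -> False = False
a | (((a & a) | c) -> a) = False | False = False
b & (a | (((a & a) | c) -> a)) = True & False = False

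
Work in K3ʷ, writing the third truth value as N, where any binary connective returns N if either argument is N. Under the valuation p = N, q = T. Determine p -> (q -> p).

N

q -> p = T -> N = N  [any arg is the third value ⇒ result is the third value]
p -> (q -> p) = N -> N = N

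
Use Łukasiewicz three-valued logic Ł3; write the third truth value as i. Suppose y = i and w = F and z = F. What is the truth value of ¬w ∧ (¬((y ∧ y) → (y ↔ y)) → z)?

T

¬w = ¬F = T
y ∧ y = i ∧ i = i
y ↔ y = i ↔ i = T  [1 − |½−½|]
(y ∧ y) → (y ↔ y) = i → T = T
¬((y ∧ y) → (y ↔ y)) = ¬T = F
¬((y ∧ y) → (y ↔ y)) → z = F → F = T
¬w ∧ (¬((y ∧ y) → (y ↔ y)) → z) = T ∧ T = T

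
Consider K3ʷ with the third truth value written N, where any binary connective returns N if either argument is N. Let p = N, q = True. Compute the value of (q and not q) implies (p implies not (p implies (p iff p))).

N

not q = not True = False
q and not q = True and False = False
p iff p = N iff N = N
p implies (p iff p) = N implies N = N  [any arg is the third value ⇒ result is the third value]
not (p implies (p iff p)) = not N = N
p implies not (p implies (p iff p)) = N implies N = N
(q and not q) implies (p implies not (p implies (p iff p))) = False implies N = N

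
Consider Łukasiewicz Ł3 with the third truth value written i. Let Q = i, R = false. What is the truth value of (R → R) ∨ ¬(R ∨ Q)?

R → R = false → false = true
R ∨ Q = false ∨ i = i
¬(R ∨ Q) = ¬i = i
(R → R) ∨ ¬(R ∨ Q) = true ∨ i = true

true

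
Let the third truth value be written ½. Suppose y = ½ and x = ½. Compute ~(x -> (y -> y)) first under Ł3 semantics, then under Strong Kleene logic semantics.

In Ł3: y -> y = ½ -> ½ = True
x -> (y -> y) = ½ -> True = True
~(x -> (y -> y)) = ~True = False
In Strong Kleene logic: y -> y = ½ -> ½ = ½
x -> (y -> y) = ½ -> ½ = ½
~(x -> (y -> y)) = ~½ = ½
They differ because Ł3 and Strong Kleene logic treat ½ differently under implication.

False; ½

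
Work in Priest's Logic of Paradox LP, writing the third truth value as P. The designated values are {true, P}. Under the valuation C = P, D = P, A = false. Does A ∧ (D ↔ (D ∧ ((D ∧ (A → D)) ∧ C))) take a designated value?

No

A → D = false → P = true  [¬false ∨ P]
D ∧ (A → D) = P ∧ true = P
(D ∧ (A → D)) ∧ C = P ∧ P = P
D ∧ ((D ∧ (A → D)) ∧ C) = P ∧ P = P
D ↔ (D ∧ ((D ∧ (A → D)) ∧ C)) = P ↔ P = P
A ∧ (D ↔ (D ∧ ((D ∧ (A → D)) ∧ C))) = false ∧ P = false
false ∉ {true, P}.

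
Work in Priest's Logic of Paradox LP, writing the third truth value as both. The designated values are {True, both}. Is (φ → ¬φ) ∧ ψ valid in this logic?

Countermodel: φ=True, ψ=True gives False, which is not designated.

No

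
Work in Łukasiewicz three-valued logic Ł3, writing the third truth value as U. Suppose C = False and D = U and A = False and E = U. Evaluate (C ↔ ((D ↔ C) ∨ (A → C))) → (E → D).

D ↔ C = U ↔ False = U  [1 − |½−0|]
A → C = False → False = True
(D ↔ C) ∨ (A → C) = U ∨ True = True
C ↔ ((D ↔ C) ∨ (A → C)) = False ↔ True = False
E → D = U → U = True
(C ↔ ((D ↔ C) ∨ (A → C))) → (E → D) = False → True = True

True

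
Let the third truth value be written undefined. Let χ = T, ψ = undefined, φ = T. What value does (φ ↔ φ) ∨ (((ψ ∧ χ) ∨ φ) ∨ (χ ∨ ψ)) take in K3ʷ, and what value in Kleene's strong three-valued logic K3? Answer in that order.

In K3ʷ: φ ↔ φ = T ↔ T = T
ψ ∧ χ = undefined ∧ T = undefined
(ψ ∧ χ) ∨ φ = undefined ∨ T = undefined
χ ∨ ψ = T ∨ undefined = undefined
((ψ ∧ χ) ∨ φ) ∨ (χ ∨ ψ) = undefined ∨ undefined = undefined
(φ ↔ φ) ∨ (((ψ ∧ χ) ∨ φ) ∨ (χ ∨ ψ)) = T ∨ undefined = undefined
In Kleene's strong three-valued logic K3: φ ↔ φ = T ↔ T = T
ψ ∧ χ = undefined ∧ T = undefined
(ψ ∧ χ) ∨ φ = undefined ∨ T = T
χ ∨ ψ = T ∨ undefined = T
((ψ ∧ χ) ∨ φ) ∨ (χ ∨ ψ) = T ∨ T = T
(φ ↔ φ) ∨ (((ψ ∧ χ) ∨ φ) ∨ (χ ∨ ψ)) = T ∨ T = T
They differ because K3ʷ and Kleene's strong three-valued logic K3 treat undefined differently under the binary connectives.

undefined; T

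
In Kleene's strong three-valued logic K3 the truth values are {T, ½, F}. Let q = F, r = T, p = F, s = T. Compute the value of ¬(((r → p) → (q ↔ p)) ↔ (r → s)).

F

r → p = T → F = F
q ↔ p = F ↔ F = T
(r → p) → (q ↔ p) = F → T = T
r → s = T → T = T
((r → p) → (q ↔ p)) ↔ (r → s) = T ↔ T = T
¬(((r → p) → (q ↔ p)) ↔ (r → s)) = ¬T = F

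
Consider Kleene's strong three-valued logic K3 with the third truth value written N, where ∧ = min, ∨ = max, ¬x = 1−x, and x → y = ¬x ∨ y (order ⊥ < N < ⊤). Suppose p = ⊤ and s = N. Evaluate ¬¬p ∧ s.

N

¬p = ¬⊤ = ⊥
¬¬p = ¬⊥ = ⊤
¬¬p ∧ s = ⊤ ∧ N = N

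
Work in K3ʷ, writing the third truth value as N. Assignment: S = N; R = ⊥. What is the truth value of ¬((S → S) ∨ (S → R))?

N

S → S = N → N = N  [any arg is the third value ⇒ result is the third value]
S → R = N → ⊥ = N
(S → S) ∨ (S → R) = N ∨ N = N
¬((S → S) ∨ (S → R)) = ¬N = N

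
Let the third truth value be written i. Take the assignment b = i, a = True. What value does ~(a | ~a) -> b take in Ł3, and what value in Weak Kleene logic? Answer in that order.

In Ł3: ~a = ~True = False
a | ~a = True | False = True
~(a | ~a) = ~True = False
~(a | ~a) -> b = False -> i = True  [min(1, 1−0+½)]
In Weak Kleene logic: ~a = ~True = False
a | ~a = True | False = True
~(a | ~a) = ~True = False
~(a | ~a) -> b = False -> i = i  [any arg is the third value ⇒ result is the third value]
They differ because Ł3 and Weak Kleene logic treat i differently under the binary connectives.

True; i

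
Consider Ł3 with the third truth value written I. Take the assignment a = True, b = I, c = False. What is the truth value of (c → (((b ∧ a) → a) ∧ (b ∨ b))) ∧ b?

b ∧ a = I ∧ True = I
(b ∧ a) → a = I → True = True
b ∨ b = I ∨ I = I
((b ∧ a) → a) ∧ (b ∨ b) = True ∧ I = I
c → (((b ∧ a) → a) ∧ (b ∨ b)) = False → I = True
(c → (((b ∧ a) → a) ∧ (b ∨ b))) ∧ b = True ∧ I = I

I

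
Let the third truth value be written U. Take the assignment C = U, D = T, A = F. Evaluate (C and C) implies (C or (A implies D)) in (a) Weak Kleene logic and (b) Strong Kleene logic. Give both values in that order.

U; T

In Weak Kleene logic: C and C = U and U = U
A implies D = F implies T = T
C or (A implies D) = U or T = U
(C and C) implies (C or (A implies D)) = U implies U = U  [any arg is the third value ⇒ result is the third value]
In Strong Kleene logic: C and C = U and U = U
A implies D = F implies T = T
C or (A implies D) = U or T = T
(C and C) implies (C or (A implies D)) = U implies T = T
They differ because Weak Kleene logic and Strong Kleene logic treat U differently under the binary connectives.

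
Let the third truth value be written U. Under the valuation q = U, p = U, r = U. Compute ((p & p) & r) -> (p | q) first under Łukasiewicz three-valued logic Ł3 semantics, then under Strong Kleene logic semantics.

In Łukasiewicz three-valued logic Ł3: p & p = U & U = U
(p & p) & r = U & U = U
p | q = U | U = U
((p & p) & r) -> (p | q) = U -> U = True  [min(1, 1−½+½)]
In Strong Kleene logic: p & p = U & U = U
(p & p) & r = U & U = U
p | q = U | U = U
((p & p) & r) -> (p | q) = U -> U = U  [~U | U]
They differ because Łukasiewicz three-valued logic Ł3 and Strong Kleene logic treat U differently under implication.

True; U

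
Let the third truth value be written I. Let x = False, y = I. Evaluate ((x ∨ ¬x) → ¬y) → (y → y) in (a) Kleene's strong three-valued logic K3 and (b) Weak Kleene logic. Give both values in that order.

I; I

In Kleene's strong three-valued logic K3: ¬x = ¬False = True
x ∨ ¬x = False ∨ True = True
¬y = ¬I = I
(x ∨ ¬x) → ¬y = True → I = I  [¬True ∨ I]
y → y = I → I = I
((x ∨ ¬x) → ¬y) → (y → y) = I → I = I
In Weak Kleene logic: ¬x = ¬False = True
x ∨ ¬x = False ∨ True = True
¬y = ¬I = I
(x ∨ ¬x) → ¬y = True → I = I
y → y = I → I = I
((x ∨ ¬x) → ¬y) → (y → y) = I → I = I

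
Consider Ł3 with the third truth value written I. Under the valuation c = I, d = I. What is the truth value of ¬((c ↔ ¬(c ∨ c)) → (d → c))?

False

c ∨ c = I ∨ I = I
¬(c ∨ c) = ¬I = I
c ↔ ¬(c ∨ c) = I ↔ I = True
d → c = I → I = True
(c ↔ ¬(c ∨ c)) → (d → c) = True → True = True
¬((c ↔ ¬(c ∨ c)) → (d → c)) = ¬True = False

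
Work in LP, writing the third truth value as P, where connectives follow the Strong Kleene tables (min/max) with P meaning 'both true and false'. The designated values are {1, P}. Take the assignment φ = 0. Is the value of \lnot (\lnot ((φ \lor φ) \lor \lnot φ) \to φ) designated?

φ \lor φ = 0 \lor 0 = 0
\lnot φ = \lnot 0 = 1
(φ \lor φ) \lor \lnot φ = 0 \lor 1 = 1
\lnot ((φ \lor φ) \lor \lnot φ) = \lnot 1 = 0
\lnot ((φ \lor φ) \lor \lnot φ) \to φ = 0 \to 0 = 1
\lnot (\lnot ((φ \lor φ) \lor \lnot φ) \to φ) = \lnot 1 = 0
0 ∉ {1, P}.

No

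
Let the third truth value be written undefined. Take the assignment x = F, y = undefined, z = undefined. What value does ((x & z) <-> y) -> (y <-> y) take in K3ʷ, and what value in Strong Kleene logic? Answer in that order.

undefined; undefined

In K3ʷ: x & z = F & undefined = undefined
(x & z) <-> y = undefined <-> undefined = undefined
y <-> y = undefined <-> undefined = undefined
((x & z) <-> y) -> (y <-> y) = undefined -> undefined = undefined  [any arg is the third value ⇒ result is the third value]
In Strong Kleene logic: x & z = F & undefined = F
(x & z) <-> y = F <-> undefined = undefined
y <-> y = undefined <-> undefined = undefined
((x & z) <-> y) -> (y <-> y) = undefined -> undefined = undefined  [~undefined | undefined]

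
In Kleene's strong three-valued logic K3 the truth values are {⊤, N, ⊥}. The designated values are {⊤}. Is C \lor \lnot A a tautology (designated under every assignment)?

Countermodel: C=N, A=⊤ gives N, which is not designated.

No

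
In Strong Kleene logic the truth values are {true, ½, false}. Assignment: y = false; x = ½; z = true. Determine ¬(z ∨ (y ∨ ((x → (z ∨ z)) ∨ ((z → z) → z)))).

false

z ∨ z = true ∨ true = true
x → (z ∨ z) = ½ → true = true
z → z = true → true = true
(z → z) → z = true → true = true
(x → (z ∨ z)) ∨ ((z → z) → z) = true ∨ true = true
y ∨ ((x → (z ∨ z)) ∨ ((z → z) → z)) = false ∨ true = true
z ∨ (y ∨ ((x → (z ∨ z)) ∨ ((z → z) → z))) = true ∨ true = true
¬(z ∨ (y ∨ ((x → (z ∨ z)) ∨ ((z → z) → z)))) = ¬true = false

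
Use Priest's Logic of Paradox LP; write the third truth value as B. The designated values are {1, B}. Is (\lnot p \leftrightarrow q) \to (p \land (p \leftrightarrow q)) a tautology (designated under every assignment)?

No

Countermodel: p=1, q=0 gives 0, which is not designated.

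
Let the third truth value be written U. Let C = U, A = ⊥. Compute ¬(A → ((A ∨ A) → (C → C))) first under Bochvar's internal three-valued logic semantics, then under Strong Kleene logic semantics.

U; ⊥

In Bochvar's internal three-valued logic: A ∨ A = ⊥ ∨ ⊥ = ⊥
C → C = U → U = U  [any arg is the third value ⇒ result is the third value]
(A ∨ A) → (C → C) = ⊥ → U = U
A → ((A ∨ A) → (C → C)) = ⊥ → U = U
¬(A → ((A ∨ A) → (C → C))) = ¬U = U
In Strong Kleene logic: A ∨ A = ⊥ ∨ ⊥ = ⊥
C → C = U → U = U
(A ∨ A) → (C → C) = ⊥ → U = ⊤
A → ((A ∨ A) → (C → C)) = ⊥ → ⊤ = ⊤
¬(A → ((A ∨ A) → (C → C))) = ¬⊤ = ⊥
They differ because Bochvar's internal three-valued logic and Strong Kleene logic treat U differently under the binary connectives.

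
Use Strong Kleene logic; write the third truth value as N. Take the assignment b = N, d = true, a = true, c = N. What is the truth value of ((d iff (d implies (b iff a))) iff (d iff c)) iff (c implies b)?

N

b iff a = N iff true = N
d implies (b iff a) = true implies N = N
d iff (d implies (b iff a)) = true iff N = N
d iff c = true iff N = N
(d iff (d implies (b iff a))) iff (d iff c) = N iff N = N
c implies b = N implies N = N
((d iff (d implies (b iff a))) iff (d iff c)) iff (c implies b) = N iff N = N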